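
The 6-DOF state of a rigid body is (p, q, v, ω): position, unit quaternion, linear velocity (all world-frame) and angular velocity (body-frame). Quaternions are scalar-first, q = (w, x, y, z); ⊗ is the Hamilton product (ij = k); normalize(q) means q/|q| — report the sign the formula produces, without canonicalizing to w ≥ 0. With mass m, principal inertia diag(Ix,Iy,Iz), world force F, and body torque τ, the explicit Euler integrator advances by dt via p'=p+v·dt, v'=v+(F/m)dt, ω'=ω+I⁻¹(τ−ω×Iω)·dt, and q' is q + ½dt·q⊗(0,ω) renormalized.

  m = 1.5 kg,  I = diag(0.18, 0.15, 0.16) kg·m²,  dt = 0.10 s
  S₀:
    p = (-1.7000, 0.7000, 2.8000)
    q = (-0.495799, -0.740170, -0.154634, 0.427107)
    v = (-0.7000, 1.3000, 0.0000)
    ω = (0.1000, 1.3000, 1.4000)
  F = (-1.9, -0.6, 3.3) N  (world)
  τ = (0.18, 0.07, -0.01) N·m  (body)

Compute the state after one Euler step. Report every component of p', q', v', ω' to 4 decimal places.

precession coupling ω×(Iω) = (0.0182, 0.0028, -0.0039)
(τ − ω×Iω)/I = (0.8989, 0.4480, -0.0381)
ω + α·dt = (0.1899, 1.3448, 1.3962)
Hamilton product q⊗(0,ω) = (-0.3229086, -0.8213066, 0.4344100, -1.6408762)
q' = normalize(q + ½dt·q⊗(0,ω)) = (-0.5096, -0.7777, -0.1323, 0.3435)
a = (-1.2667, -0.4000, 2.2000)
new position p' = (-1.7700, 0.8300, 2.8000)
new velocity v' = (-0.8267, 1.2600, 0.2200)

p' = (-1.7700, 0.8300, 2.8000)
q' = (-0.5096, -0.7777, -0.1323, 0.3435)
v' = (-0.8267, 1.2600, 0.2200)
ω' = (0.1899, 1.3448, 1.3962)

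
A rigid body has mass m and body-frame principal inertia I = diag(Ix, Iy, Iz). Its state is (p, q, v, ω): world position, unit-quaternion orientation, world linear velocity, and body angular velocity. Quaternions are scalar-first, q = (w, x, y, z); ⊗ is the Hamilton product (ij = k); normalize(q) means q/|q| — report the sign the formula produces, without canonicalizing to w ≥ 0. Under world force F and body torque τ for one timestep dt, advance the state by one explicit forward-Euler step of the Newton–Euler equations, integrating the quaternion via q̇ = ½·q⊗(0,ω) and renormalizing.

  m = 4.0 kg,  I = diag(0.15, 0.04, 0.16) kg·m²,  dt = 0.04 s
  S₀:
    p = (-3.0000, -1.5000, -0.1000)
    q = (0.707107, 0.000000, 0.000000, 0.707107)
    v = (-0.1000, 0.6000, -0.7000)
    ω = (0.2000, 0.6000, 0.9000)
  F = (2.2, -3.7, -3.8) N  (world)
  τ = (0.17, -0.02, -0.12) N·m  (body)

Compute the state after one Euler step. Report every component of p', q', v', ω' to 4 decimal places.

precession coupling ω×(Iω) = (0.0648, -0.0018, -0.0132)
(τ − ω×Iω)/I = (0.7013, -0.4550, -0.6675)
ω' = ω + α·dt = (0.2281, 0.5818, 0.8733)
2q̇ = q⊗(0,ω) = (-0.6363963, -0.2828428, 0.5656856, 0.6363963)
q + ½dt·q⊗(0,ω), renormalized = (0.6942, -0.0057, 0.0113, 0.7197)
p + v·dt = (-3.0040, -1.4760, -0.1280)
v + (F/m)dt = (-0.0780, 0.5630, -0.7380)

p' = (-3.0040, -1.4760, -0.1280)
q' = (0.6942, -0.0057, 0.0113, 0.7197)
v' = (-0.0780, 0.5630, -0.7380)
ω' = (0.2281, 0.5818, 0.8733)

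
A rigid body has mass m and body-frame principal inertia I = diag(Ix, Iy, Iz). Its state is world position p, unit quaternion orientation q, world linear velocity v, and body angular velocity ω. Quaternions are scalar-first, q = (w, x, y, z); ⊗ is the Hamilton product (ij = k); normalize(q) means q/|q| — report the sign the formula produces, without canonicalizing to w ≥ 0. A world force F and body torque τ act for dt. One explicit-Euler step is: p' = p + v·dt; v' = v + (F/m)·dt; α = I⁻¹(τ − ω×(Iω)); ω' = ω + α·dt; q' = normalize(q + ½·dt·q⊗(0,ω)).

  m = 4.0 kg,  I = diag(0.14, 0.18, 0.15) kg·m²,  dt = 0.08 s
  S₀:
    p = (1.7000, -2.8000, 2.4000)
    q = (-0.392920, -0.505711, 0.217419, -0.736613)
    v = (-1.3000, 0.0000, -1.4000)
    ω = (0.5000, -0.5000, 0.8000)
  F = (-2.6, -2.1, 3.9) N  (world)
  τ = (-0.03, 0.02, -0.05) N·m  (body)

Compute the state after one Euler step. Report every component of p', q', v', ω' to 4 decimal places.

p' = (1.5960, -2.8000, 2.2880)
q' = (-0.3546, -0.5209, 0.2265, -0.7427)
v' = (-1.3520, -0.0420, -1.3220)
ω' = (0.4760, -0.4893, 0.7787)

gyro term ω×Iω = (0.0120, -0.0040, -0.0100)
(τ − ω×Iω)/I = (-0.3000, 0.1333, -0.2667)
ω + α·dt = (0.4760, -0.4893, 0.7787)
2q̇ = q⊗(0,ω) = (0.9508554, -0.3908313, 0.2327223, -0.1701900)
q' = normalize(q + ½dt·q⊗(0,ω)) = (-0.3546, -0.5209, 0.2265, -0.7427)
linear accel F/m = (-0.6500, -0.5250, 0.9750)
p + v·dt = (1.5960, -2.8000, 2.2880)
v' = v + a·dt = (-1.3520, -0.0420, -1.3220)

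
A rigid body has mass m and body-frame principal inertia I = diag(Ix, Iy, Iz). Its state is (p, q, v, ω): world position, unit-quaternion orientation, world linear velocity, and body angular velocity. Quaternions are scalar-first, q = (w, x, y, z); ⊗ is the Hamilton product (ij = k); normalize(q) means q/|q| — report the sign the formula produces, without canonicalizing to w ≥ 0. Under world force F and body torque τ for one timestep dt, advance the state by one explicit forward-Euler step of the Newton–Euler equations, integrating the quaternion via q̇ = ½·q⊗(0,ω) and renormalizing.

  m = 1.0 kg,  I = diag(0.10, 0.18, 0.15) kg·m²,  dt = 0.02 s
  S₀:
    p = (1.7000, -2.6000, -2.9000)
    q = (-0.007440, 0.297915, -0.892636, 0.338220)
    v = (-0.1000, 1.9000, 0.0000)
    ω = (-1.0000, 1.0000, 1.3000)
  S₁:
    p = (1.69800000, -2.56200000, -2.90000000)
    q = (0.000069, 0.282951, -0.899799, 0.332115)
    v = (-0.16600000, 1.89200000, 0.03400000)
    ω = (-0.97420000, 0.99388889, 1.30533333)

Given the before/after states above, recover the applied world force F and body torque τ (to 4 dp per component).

F = (-3.3000, -0.4000, 1.7000)
τ = (0.0900, 0.0100, -0.0400)

Δω = ω₁−ω₀ = (0.02580000, -0.00611111, 0.00533333)
precession coupling = (-0.0390, 0.0650, -0.0800)
τ = I·(Δω/dt) + ω₀×(Iω₀) = (0.0900, 0.0100, -0.0400)
v₁ − v₀ = (-0.06600000, -0.00800000, 0.03400000)
applied force F = (-3.3000, -0.4000, 1.7000)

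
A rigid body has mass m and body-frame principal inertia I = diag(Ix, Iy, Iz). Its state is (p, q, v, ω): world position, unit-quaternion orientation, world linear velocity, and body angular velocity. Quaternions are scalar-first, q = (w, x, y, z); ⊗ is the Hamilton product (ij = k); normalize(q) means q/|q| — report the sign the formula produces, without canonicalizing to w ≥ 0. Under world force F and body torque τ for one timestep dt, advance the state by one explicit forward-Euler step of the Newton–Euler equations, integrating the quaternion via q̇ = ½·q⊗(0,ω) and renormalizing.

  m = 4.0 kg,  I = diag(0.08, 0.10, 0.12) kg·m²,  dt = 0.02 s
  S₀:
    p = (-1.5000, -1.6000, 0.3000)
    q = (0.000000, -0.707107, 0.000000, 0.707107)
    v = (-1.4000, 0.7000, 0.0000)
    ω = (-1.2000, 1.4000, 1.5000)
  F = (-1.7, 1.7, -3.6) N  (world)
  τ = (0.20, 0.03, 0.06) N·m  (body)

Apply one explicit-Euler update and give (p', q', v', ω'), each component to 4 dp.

(τ − ω×Iω)/I = (1.9750, -0.4200, 0.7800)
ω + α·dt = (-1.1605, 1.3916, 1.5156)
2q̇ = q⊗(0,ω) = (-1.9091889, -0.9899498, 0.2121321, -0.9899498)
updated quaternion q' = (-0.0191, -0.7168, 0.0021, 0.6970)
linear accel F/m = (-0.4250, 0.4250, -0.9000)
new position p' = (-1.5280, -1.5860, 0.3000)
new velocity v' = (-1.4085, 0.7085, -0.0180)

p' = (-1.5280, -1.5860, 0.3000)
q' = (-0.0191, -0.7168, 0.0021, 0.6970)
v' = (-1.4085, 0.7085, -0.0180)
ω' = (-1.1605, 1.3916, 1.5156)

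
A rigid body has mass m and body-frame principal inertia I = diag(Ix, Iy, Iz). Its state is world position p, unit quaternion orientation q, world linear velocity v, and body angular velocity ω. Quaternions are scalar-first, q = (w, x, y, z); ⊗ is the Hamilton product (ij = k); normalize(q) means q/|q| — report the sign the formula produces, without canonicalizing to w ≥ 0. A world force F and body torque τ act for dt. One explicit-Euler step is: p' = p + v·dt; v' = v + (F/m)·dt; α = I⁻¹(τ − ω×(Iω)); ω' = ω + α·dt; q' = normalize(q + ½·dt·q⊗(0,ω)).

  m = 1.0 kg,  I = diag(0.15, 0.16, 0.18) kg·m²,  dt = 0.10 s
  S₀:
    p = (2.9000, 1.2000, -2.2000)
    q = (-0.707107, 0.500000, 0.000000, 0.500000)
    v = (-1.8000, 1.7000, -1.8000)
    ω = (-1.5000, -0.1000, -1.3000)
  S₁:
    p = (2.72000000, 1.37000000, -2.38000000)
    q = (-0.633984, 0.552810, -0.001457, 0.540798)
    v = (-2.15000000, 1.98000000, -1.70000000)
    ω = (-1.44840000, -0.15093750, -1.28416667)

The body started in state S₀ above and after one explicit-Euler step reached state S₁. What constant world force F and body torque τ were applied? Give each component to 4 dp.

rate change Δω = (0.05160000, -0.05093750, 0.01583333)
gyro term ω₀×Iω₀ = (0.0026, -0.0585, 0.0015)
applied torque τ = (0.0800, -0.1400, 0.0300)
velocity change Δv = (-0.35000000, 0.28000000, 0.10000000)
F = m·Δv/dt = (-3.5000, 2.8000, 1.0000)

F = (-3.5000, 2.8000, 1.0000)
τ = (0.0800, -0.1400, 0.0300)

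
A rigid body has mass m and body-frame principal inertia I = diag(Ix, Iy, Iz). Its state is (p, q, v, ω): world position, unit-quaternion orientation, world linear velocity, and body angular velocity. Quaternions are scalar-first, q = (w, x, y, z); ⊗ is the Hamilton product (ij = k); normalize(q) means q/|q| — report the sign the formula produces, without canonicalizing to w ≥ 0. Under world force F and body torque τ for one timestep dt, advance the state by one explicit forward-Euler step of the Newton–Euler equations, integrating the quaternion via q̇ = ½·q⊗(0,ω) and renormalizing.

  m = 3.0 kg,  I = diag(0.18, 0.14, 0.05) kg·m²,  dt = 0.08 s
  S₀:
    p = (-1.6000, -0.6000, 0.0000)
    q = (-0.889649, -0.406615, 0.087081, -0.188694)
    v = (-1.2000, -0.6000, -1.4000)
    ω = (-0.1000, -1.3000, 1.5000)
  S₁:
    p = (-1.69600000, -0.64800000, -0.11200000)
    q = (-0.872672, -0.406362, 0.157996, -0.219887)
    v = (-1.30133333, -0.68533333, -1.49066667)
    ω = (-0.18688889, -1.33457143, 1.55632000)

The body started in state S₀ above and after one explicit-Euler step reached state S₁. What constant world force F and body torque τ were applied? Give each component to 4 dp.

rate change Δω = (-0.08688889, -0.03457143, 0.05632000)
precession coupling = (0.1755, -0.0195, -0.0052)
I·α + gyro = (-0.0200, -0.0800, 0.0300)
Δv = v₁−v₀ = (-0.10133333, -0.08533333, -0.09066667)
applied force F = (-3.8000, -3.2000, -3.4000)

F = (-3.8000, -3.2000, -3.4000)
τ = (-0.0200, -0.0800, 0.0300)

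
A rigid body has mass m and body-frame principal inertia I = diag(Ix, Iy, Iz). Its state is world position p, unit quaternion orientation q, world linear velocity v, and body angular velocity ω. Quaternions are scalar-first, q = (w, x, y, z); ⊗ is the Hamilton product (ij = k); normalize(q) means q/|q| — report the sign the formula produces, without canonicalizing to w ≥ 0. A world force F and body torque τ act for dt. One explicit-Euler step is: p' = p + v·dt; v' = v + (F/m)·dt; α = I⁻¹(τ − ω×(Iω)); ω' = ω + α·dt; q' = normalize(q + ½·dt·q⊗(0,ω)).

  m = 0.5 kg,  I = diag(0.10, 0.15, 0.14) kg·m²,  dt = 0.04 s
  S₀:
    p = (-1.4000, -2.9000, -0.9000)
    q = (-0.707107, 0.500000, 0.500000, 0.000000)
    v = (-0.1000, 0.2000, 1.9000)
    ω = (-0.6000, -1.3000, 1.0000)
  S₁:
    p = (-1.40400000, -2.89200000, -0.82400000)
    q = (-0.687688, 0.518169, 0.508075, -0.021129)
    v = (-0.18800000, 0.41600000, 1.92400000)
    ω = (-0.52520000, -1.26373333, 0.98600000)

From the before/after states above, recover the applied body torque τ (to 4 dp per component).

rate change Δω = (0.07480000, 0.03626667, -0.01400000)
ω₀×(Iω₀) = (0.0130, 0.0240, 0.0390)
I·α + gyro = (0.2000, 0.1600, -0.0100)

τ = (0.2000, 0.1600, -0.0100)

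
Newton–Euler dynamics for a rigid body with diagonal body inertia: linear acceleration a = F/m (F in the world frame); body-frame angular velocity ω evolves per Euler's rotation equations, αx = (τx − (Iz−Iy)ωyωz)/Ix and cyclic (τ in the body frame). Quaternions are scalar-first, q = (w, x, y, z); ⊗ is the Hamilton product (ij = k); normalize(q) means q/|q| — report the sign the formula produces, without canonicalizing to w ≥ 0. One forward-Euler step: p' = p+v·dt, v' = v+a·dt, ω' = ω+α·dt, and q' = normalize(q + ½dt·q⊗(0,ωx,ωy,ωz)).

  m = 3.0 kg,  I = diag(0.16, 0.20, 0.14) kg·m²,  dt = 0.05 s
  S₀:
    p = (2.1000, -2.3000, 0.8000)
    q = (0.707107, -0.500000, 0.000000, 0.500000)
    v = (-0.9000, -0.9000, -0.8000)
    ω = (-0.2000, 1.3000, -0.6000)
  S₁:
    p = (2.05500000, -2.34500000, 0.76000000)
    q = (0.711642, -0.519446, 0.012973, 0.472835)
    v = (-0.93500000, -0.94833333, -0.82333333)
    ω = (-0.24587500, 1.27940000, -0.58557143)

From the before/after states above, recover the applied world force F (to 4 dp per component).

Δv = v₁−v₀ = (-0.03500000, -0.04833333, -0.02333333)
applied force F = (-2.1000, -2.9000, -1.4000)

F = (-2.1000, -2.9000, -1.4000)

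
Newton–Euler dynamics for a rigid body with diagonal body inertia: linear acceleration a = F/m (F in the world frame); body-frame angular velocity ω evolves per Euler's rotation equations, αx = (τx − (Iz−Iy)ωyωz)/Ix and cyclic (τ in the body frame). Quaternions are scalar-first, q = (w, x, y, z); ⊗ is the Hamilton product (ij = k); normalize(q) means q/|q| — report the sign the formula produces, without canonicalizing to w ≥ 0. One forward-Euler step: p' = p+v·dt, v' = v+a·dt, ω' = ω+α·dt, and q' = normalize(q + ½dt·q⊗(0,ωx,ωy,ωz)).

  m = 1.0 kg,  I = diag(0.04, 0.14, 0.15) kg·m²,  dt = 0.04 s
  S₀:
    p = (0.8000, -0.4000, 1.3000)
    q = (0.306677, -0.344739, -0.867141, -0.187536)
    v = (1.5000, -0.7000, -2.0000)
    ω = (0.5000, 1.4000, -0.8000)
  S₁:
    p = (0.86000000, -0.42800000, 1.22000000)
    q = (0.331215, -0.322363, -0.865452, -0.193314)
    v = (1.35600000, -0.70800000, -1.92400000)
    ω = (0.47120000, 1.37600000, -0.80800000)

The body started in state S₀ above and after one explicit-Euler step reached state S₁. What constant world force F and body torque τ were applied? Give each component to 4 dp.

Δω = ω₁−ω₀ = (-0.02880000, -0.02400000, -0.00800000)
τ = I·(Δω/dt) + ω₀×(Iω₀) = (-0.0400, -0.0400, 0.0400)
Δv = v₁−v₀ = (-0.14400000, -0.00800000, 0.07600000)
applied force F = (-3.6000, -0.2000, 1.9000)

F = (-3.6000, -0.2000, 1.9000)
τ = (-0.0400, -0.0400, 0.0400)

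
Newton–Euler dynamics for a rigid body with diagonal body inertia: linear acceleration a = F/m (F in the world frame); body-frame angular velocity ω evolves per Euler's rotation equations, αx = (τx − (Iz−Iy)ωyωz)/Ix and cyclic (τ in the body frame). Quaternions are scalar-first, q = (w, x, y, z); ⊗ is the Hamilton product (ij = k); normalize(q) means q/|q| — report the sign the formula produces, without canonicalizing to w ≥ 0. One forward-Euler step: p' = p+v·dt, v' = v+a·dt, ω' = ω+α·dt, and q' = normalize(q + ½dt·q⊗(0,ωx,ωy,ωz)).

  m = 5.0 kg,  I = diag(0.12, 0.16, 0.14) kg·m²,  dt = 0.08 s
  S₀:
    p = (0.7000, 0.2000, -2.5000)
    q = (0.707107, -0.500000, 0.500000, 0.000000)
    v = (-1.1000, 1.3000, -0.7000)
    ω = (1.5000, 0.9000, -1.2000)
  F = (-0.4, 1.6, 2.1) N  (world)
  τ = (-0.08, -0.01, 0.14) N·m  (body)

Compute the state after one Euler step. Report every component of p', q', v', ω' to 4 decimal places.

precession coupling ω×(Iω) = (0.0216, 0.0360, 0.0540)
(τ − ω×Iω)/I = (-0.8467, -0.2875, 0.6143)
new body rate ω' = (1.4323, 0.8770, -1.1509)
2q̇ = q⊗(0,ω) = (0.3000000, 0.4606605, 0.0363963, -2.0485284)
updated quaternion q' = (0.7165, -0.4798, 0.4997, -0.0816)
linear accel F/m = (-0.0800, 0.3200, 0.4200)
new position p' = (0.6120, 0.3040, -2.5560)
new velocity v' = (-1.1064, 1.3256, -0.6664)

p' = (0.6120, 0.3040, -2.5560)
q' = (0.7165, -0.4798, 0.4997, -0.0816)
v' = (-1.1064, 1.3256, -0.6664)
ω' = (1.4323, 0.8770, -1.1509)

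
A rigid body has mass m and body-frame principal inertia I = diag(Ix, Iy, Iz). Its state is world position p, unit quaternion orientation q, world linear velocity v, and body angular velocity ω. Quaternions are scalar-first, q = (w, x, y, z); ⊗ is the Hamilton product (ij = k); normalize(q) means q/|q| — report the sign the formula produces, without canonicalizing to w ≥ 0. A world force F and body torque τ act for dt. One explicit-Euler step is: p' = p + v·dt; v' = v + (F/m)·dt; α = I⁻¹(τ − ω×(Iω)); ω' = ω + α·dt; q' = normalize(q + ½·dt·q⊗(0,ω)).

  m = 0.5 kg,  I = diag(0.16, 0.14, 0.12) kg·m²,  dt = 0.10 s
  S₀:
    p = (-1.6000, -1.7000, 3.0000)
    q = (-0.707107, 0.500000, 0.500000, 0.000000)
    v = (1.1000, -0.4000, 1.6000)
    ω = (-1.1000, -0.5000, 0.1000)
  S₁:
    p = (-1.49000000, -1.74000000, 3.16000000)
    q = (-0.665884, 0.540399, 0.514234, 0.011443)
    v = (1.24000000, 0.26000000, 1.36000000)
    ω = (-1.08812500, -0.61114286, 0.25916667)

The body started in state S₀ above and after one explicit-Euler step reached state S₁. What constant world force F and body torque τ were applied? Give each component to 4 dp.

Δv = v₁−v₀ = (0.14000000, 0.66000000, -0.24000000)
m·(v₁−v₀)/dt = (0.7000, 3.3000, -1.2000)
rate change Δω = (0.01187500, -0.11114286, 0.15916667)
I·α + gyro = (0.0200, -0.1600, 0.1800)

F = (0.7000, 3.3000, -1.2000)
τ = (0.0200, -0.1600, 0.1800)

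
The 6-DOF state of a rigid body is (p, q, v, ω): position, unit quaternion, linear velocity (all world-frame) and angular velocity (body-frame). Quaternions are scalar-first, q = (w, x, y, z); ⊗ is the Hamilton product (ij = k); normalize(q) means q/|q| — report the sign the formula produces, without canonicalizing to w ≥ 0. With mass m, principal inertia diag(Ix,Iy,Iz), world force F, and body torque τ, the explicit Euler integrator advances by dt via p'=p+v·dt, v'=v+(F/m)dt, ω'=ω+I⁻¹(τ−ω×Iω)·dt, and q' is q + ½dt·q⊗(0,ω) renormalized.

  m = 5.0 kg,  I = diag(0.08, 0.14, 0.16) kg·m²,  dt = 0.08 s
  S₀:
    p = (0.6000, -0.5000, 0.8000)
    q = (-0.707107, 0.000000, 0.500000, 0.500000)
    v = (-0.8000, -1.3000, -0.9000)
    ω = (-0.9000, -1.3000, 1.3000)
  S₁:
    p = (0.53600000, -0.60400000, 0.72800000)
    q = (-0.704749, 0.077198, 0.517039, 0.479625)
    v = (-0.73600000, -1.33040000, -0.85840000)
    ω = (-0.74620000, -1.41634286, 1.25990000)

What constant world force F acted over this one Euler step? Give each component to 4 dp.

F = (4.0000, -1.9000, 2.6000)

velocity change Δv = (0.06400000, -0.03040000, 0.04160000)
F = m·Δv/dt = (4.0000, -1.9000, 2.6000)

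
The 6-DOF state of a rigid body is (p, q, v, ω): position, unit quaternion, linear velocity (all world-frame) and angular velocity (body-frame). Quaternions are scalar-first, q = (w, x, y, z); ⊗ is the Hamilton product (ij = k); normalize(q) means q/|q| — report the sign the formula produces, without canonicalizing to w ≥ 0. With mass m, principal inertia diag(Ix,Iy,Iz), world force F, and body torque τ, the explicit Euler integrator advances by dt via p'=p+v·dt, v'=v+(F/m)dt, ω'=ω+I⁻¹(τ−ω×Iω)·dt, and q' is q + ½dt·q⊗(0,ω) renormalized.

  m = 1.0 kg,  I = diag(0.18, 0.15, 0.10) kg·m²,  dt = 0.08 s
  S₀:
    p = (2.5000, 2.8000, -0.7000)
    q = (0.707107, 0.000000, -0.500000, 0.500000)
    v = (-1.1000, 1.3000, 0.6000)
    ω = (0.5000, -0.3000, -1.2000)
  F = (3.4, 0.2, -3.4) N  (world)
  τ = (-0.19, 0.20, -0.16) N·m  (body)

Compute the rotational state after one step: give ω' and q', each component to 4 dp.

ω' = (0.4236, -0.1677, -1.3316)
q' = (0.7241, 0.0441, -0.4978, 0.4754)

α = I⁻¹(τ − ω×Iω) = (-0.9556, 1.6533, -1.6450)
ω + α·dt = (0.4236, -0.1677, -1.3316)
Hamilton product q⊗(0,ω) = (0.4500000, 1.1035535, 0.0378679, -0.5985284)
q' = normalize(q + ½dt·q⊗(0,ω)) = (0.7241, 0.0441, -0.4978, 0.4754)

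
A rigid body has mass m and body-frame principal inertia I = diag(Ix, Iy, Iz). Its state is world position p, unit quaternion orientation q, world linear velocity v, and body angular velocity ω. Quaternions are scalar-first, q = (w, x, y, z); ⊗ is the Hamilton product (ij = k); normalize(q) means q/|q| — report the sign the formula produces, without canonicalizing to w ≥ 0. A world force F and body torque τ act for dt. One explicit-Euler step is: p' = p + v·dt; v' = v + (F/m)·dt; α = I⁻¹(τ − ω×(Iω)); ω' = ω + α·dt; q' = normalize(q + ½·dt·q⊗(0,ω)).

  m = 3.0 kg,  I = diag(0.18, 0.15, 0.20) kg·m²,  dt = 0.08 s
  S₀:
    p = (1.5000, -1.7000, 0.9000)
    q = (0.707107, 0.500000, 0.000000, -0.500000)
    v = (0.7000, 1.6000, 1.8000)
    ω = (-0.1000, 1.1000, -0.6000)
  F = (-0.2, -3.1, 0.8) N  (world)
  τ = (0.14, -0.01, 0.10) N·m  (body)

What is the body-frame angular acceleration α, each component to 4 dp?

α = (0.9611, -0.0587, 0.4835)

ω×(Iω) gyroscopic = (-0.0330, -0.0012, 0.0033)
angular accel α = (0.9611, -0.0587, 0.4835)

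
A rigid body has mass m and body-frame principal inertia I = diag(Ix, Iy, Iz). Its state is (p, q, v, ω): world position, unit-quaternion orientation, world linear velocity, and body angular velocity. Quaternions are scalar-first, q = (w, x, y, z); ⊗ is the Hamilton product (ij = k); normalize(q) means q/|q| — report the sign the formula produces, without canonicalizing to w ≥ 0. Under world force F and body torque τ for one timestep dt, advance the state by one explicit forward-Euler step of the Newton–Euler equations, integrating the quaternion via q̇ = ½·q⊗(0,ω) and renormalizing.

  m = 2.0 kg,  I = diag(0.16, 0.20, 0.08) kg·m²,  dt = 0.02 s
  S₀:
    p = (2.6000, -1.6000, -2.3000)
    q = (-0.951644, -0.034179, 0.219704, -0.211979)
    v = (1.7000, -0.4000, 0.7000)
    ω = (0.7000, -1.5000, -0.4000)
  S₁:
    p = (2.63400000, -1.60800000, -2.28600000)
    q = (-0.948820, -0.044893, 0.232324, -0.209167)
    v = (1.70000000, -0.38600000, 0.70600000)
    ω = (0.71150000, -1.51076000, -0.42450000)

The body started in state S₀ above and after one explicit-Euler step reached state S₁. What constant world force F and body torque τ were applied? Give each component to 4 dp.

Δv = v₁−v₀ = (0.00000000, 0.01400000, 0.00600000)
F = m·Δv/dt = (0.0000, 1.4000, 0.6000)
Δω = ω₁−ω₀ = (0.01150000, -0.01076000, -0.02450000)
gyro term ω₀×Iω₀ = (-0.0720, -0.0224, -0.0420)
I·α + gyro = (0.0200, -0.1300, -0.1400)

F = (0.0000, 1.4000, 0.6000)
τ = (0.0200, -0.1300, -0.1400)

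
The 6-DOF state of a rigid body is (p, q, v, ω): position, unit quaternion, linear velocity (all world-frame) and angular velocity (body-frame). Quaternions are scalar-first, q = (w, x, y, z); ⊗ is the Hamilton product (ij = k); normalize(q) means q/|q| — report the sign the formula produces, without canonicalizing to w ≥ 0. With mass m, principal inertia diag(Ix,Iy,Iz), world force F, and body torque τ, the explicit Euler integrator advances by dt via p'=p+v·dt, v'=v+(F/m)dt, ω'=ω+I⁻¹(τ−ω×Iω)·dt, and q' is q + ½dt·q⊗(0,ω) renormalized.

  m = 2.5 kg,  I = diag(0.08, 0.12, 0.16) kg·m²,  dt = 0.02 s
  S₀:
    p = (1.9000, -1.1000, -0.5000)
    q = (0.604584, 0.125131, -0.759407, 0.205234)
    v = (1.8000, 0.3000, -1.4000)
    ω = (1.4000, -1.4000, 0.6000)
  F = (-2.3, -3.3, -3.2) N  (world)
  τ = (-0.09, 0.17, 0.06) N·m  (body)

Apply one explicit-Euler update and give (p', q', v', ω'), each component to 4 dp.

p' = (1.9360, -1.0940, -0.5280)
q' = (0.5908, 0.1319, -0.7656, 0.2177)
v' = (1.7816, 0.2736, -1.4256)
ω' = (1.3859, -1.3605, 0.6173)

a = F/m = (-0.9200, -1.3200, -1.2800)
p' = p + v·dt = (1.9360, -1.0940, -0.5280)
new velocity v' = (1.7816, 0.2736, -1.4256)
gyro term ω×Iω = (-0.0336, -0.0672, -0.0784)
(τ − ω×Iω)/I = (-0.7050, 1.9767, 0.8650)
ω + α·dt = (1.3859, -1.3605, 0.6173)
q⊗(0,ω) = (-1.3614936, 0.6781010, -0.6341686, 1.2507368)
q' = normalize(q + ½dt·q⊗(0,ω)) = (0.5908, 0.1319, -0.7656, 0.2177)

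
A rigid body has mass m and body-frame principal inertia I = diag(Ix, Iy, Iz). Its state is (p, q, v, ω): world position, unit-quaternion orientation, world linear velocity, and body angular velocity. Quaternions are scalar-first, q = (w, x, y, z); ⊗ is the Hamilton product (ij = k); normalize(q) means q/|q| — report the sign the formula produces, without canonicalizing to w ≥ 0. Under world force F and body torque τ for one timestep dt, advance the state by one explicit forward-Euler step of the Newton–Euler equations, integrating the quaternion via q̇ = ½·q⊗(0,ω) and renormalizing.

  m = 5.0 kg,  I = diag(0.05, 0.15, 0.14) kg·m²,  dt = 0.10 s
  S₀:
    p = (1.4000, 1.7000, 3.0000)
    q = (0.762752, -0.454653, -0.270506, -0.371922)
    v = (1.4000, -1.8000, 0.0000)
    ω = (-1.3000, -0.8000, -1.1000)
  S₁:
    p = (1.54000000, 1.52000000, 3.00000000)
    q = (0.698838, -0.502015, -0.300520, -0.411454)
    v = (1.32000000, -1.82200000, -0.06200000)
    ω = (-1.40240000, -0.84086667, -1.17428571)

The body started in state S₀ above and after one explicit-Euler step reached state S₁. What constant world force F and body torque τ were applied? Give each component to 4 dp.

v₁ − v₀ = (-0.08000000, -0.02200000, -0.06200000)
m·(v₁−v₀)/dt = (-4.0000, -1.1000, -3.1000)
ω₁ − ω₀ = (-0.10240000, -0.04086667, -0.07428571)
applied torque τ = (-0.0600, -0.1900, 0.0000)

F = (-4.0000, -1.1000, -3.1000)
τ = (-0.0600, -0.1900, 0.0000)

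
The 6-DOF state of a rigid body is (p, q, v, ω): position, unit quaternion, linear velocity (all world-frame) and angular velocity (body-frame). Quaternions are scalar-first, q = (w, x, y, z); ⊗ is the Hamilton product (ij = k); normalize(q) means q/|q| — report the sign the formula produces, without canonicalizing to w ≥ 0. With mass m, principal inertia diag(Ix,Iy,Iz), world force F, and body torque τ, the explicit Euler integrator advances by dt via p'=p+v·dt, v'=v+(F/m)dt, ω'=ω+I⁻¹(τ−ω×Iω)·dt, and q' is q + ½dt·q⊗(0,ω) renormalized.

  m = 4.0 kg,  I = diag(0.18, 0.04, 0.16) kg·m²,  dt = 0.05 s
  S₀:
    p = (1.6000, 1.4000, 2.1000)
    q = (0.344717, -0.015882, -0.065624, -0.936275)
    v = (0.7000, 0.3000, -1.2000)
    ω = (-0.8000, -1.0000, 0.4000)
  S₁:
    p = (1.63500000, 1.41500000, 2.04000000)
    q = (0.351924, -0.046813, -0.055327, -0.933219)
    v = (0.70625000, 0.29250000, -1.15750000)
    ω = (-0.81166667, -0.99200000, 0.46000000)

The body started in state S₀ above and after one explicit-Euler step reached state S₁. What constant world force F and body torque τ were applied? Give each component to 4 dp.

v₁ − v₀ = (0.00625000, -0.00750000, 0.04250000)
F = m·Δv/dt = (0.5000, -0.6000, 3.4000)
Δω = ω₁−ω₀ = (-0.01166667, 0.00800000, 0.06000000)
applied torque τ = (-0.0900, 0.0000, 0.0800)

F = (0.5000, -0.6000, 3.4000)
τ = (-0.0900, 0.0000, 0.0800)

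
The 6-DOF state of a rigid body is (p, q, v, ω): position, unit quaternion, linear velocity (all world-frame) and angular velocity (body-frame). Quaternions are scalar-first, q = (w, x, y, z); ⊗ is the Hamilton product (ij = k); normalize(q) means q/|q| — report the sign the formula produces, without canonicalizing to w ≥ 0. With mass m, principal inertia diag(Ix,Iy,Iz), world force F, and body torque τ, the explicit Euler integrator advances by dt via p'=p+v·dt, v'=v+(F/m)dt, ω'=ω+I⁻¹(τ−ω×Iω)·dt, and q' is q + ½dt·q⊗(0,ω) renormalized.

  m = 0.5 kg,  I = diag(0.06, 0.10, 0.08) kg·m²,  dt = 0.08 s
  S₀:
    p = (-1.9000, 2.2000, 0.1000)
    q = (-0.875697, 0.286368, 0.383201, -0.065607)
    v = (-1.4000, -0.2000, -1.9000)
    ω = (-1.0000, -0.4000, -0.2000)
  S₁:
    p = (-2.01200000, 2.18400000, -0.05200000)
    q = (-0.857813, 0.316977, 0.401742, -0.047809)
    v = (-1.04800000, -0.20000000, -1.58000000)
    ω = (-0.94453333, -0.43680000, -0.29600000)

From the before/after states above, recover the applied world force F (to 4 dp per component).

F = (2.2000, 0.0000, 2.0000)

Δv = v₁−v₀ = (0.35200000, 0.00000000, 0.32000000)
m·(v₁−v₀)/dt = (2.2000, 0.0000, 2.0000)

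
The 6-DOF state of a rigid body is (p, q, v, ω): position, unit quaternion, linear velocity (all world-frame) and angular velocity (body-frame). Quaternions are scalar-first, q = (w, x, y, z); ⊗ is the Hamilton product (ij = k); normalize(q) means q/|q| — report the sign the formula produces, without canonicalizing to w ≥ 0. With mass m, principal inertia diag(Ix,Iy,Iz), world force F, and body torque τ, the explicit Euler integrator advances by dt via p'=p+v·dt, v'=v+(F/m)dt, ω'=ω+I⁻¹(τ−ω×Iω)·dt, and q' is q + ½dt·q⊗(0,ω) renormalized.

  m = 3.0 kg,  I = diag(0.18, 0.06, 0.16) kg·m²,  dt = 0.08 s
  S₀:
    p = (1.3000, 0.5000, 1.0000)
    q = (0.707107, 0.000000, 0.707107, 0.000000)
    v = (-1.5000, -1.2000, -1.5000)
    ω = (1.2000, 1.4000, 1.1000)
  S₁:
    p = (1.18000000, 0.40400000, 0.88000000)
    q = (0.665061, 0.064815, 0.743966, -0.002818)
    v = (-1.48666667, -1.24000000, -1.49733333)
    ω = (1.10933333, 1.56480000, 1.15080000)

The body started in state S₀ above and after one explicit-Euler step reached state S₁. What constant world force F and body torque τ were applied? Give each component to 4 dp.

F = (0.5000, -1.5000, 0.1000)
τ = (-0.0500, 0.1500, -0.1000)

velocity change Δv = (0.01333333, -0.04000000, 0.00266667)
F = m·Δv/dt = (0.5000, -1.5000, 0.1000)
Δω = ω₁−ω₀ = (-0.09066667, 0.16480000, 0.05080000)
ω₀×(Iω₀) = (0.1540, 0.0264, -0.2016)
I·α + gyro = (-0.0500, 0.1500, -0.1000)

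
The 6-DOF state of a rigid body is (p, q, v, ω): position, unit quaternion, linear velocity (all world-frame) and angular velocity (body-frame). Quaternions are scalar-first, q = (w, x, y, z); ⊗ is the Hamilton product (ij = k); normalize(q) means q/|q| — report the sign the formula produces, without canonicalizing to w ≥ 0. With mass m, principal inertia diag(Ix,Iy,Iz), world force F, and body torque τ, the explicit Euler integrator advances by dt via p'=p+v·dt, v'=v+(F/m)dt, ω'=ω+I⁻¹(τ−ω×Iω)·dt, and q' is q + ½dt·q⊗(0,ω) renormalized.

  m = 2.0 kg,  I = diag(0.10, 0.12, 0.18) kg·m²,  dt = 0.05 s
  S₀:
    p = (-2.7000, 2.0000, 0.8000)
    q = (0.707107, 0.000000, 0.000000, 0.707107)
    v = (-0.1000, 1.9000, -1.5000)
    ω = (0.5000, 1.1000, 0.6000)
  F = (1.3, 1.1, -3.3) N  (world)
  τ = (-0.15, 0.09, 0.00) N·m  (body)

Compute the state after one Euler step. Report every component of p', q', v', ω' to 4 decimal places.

a = (0.6500, 0.5500, -1.6500)
p' = p + v·dt = (-2.7050, 2.0950, 0.7250)
v + (F/m)dt = (-0.0675, 1.9275, -1.5825)
ω×(Iω) gyroscopic = (0.0396, -0.0240, 0.0110)
(τ − ω×Iω)/I = (-1.8960, 0.9500, -0.0611)
new body rate ω' = (0.4052, 1.1475, 0.5969)
q⊗(0,ω) = (-0.4242642, -0.4242642, 1.1313712, 0.4242642)
q + ½dt·q⊗(0,ω), renormalized = (0.6961, -0.0106, 0.0283, 0.7173)

p' = (-2.7050, 2.0950, 0.7250)
q' = (0.6961, -0.0106, 0.0283, 0.7173)
v' = (-0.0675, 1.9275, -1.5825)
ω' = (0.4052, 1.1475, 0.5969)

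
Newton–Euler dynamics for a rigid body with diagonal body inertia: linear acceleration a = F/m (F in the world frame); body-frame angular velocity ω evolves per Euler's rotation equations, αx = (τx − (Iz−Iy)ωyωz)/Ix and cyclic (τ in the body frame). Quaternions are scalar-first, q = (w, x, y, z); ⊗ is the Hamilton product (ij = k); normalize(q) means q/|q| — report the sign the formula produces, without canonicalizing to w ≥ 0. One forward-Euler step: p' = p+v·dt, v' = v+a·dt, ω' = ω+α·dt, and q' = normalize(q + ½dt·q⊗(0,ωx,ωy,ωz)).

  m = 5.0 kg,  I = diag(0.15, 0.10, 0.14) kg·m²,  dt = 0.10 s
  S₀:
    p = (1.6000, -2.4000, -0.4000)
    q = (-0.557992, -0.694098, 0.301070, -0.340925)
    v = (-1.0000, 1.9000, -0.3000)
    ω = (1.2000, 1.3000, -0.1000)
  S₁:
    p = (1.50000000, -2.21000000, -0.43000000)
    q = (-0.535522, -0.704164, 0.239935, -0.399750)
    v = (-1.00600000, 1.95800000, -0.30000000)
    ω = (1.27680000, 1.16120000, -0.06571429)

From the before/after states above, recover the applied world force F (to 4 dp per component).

Δv = v₁−v₀ = (-0.00600000, 0.05800000, 0.00000000)
m·(v₁−v₀)/dt = (-0.3000, 2.9000, 0.0000)

F = (-0.3000, 2.9000, 0.0000)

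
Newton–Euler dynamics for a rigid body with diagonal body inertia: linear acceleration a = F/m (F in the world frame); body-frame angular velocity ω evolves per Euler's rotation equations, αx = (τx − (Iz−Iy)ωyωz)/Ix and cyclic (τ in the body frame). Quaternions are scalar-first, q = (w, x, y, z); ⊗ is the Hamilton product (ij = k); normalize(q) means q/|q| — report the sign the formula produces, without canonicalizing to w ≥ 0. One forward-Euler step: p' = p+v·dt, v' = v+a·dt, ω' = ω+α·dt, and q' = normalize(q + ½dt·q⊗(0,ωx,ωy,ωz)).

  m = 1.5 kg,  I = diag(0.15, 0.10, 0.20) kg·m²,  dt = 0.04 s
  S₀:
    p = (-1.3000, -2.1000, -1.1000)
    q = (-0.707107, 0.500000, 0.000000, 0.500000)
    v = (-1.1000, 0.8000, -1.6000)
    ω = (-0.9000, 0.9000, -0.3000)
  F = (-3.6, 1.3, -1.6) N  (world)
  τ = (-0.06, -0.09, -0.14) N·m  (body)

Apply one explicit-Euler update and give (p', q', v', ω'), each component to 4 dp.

p + v·dt = (-1.3440, -2.0680, -1.1640)
v' = v + a·dt = (-1.1960, 0.8347, -1.6427)
(τ − ω×Iω)/I = (-0.2200, -0.7650, -0.9025)
ω' = ω + α·dt = (-0.9088, 0.8694, -0.3361)
Hamilton product q⊗(0,ω) = (0.6000000, 0.1863963, -0.9363963, 0.6621321)
q' = normalize(q + ½dt·q⊗(0,ω)) = (-0.6949, 0.5036, -0.0187, 0.5131)

p' = (-1.3440, -2.0680, -1.1640)
q' = (-0.6949, 0.5036, -0.0187, 0.5131)
v' = (-1.1960, 0.8347, -1.6427)
ω' = (-0.9088, 0.8694, -0.3361)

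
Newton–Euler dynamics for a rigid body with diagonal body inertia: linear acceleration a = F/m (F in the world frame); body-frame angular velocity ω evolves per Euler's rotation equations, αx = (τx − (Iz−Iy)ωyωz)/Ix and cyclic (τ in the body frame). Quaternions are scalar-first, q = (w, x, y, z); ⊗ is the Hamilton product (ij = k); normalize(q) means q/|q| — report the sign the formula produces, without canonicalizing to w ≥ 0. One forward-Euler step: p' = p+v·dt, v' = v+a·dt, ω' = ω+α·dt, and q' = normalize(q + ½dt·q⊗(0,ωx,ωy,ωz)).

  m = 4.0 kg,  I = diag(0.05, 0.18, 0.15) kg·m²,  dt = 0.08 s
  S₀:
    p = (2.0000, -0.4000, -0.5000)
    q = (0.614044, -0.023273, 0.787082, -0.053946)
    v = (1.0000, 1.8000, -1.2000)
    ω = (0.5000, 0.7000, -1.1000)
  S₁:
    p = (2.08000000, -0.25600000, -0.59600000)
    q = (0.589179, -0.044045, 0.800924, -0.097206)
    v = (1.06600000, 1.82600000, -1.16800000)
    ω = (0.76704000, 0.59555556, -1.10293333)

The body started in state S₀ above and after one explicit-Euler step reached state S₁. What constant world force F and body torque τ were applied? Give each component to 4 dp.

v₁ − v₀ = (0.06600000, 0.02600000, 0.03200000)
F = m·Δv/dt = (3.3000, 1.3000, 1.6000)
Δω = ω₁−ω₀ = (0.26704000, -0.10444444, -0.00293333)
I·α + gyro = (0.1900, -0.1800, 0.0400)

F = (3.3000, 1.3000, 1.6000)
τ = (0.1900, -0.1800, 0.0400)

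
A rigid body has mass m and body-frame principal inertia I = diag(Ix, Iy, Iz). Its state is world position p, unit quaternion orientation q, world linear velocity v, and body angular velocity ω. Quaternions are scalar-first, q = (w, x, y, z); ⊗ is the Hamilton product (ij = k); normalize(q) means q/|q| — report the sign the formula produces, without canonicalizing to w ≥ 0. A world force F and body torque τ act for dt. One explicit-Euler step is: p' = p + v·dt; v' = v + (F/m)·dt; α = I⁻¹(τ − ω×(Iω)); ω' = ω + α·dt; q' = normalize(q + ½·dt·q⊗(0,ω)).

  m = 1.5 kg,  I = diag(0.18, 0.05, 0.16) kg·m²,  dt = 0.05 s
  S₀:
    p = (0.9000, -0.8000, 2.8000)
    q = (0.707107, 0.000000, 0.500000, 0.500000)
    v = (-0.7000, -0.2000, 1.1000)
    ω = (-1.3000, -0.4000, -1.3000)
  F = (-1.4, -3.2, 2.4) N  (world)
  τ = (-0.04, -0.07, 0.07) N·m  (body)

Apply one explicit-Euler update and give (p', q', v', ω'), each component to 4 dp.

p' = (0.8650, -0.8100, 2.8550)
q' = (0.7276, -0.0342, 0.4762, 0.4927)
v' = (-0.7467, -0.3067, 1.1800)
ω' = (-1.3270, -0.5038, -1.2570)

p + v·dt = (0.8650, -0.8100, 2.8550)
v + (F/m)dt = (-0.7467, -0.3067, 1.1800)
(τ − ω×Iω)/I = (-0.5400, -2.0760, 0.8600)
new body rate ω' = (-1.3270, -0.5038, -1.2570)
2q̇ = q⊗(0,ω) = (0.8500000, -1.3692391, -0.9328428, -0.2692391)
updated quaternion q' = (0.7276, -0.0342, 0.4762, 0.4927)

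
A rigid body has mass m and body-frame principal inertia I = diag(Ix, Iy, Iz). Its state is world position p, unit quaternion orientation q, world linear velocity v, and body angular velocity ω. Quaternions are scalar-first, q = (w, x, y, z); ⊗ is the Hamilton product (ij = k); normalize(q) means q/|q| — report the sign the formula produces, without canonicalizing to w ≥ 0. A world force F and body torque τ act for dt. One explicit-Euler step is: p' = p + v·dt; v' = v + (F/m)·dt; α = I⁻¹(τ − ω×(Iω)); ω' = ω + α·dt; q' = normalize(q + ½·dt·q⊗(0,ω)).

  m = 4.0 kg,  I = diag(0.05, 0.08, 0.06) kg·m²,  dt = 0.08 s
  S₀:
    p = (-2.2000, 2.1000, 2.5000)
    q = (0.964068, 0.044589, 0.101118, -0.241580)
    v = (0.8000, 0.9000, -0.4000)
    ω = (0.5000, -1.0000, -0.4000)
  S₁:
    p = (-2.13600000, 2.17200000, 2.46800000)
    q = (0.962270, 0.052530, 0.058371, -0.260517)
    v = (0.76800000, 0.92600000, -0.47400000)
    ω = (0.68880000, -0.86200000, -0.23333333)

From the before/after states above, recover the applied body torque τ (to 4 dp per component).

ω₁ − ω₀ = (0.18880000, 0.13800000, 0.16666667)
I·α + gyro = (0.1100, 0.1400, 0.1100)

τ = (0.1100, 0.1400, 0.1100)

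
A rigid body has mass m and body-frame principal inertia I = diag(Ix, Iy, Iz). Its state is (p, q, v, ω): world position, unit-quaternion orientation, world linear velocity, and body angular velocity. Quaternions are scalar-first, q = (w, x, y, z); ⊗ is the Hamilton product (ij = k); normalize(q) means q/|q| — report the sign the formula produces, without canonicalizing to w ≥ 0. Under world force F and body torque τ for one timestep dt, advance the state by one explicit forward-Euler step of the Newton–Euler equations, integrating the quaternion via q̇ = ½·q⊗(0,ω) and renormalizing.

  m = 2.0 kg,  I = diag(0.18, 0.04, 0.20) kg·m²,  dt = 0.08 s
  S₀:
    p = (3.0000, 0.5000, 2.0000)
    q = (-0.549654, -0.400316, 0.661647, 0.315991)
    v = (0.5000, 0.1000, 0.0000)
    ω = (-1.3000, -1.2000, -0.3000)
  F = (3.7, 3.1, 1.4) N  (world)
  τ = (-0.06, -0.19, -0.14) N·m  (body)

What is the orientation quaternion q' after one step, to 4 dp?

q' = (-0.5335, -0.3636, 0.6651, 0.3752)

Hamilton product q⊗(0,ω) = (0.3683629, 0.8952453, 0.1287017, 1.5054165)
q' = normalize(q + ½dt·q⊗(0,ω)) = (-0.5335, -0.3636, 0.6651, 0.3752)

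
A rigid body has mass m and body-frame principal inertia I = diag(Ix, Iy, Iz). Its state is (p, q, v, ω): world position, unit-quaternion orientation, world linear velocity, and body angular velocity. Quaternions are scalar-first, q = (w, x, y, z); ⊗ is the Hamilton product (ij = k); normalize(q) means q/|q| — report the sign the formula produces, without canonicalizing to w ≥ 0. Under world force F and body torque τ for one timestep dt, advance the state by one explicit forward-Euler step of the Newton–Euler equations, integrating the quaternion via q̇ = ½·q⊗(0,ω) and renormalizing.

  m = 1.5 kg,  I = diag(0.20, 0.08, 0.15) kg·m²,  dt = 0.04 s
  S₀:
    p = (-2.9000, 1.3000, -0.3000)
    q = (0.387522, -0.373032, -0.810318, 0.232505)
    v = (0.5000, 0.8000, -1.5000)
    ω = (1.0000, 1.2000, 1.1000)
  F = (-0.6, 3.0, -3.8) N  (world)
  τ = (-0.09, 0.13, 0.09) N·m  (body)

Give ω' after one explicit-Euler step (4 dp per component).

ω' = (0.9635, 1.2375, 1.1624)

α = I⁻¹(τ − ω×Iω) = (-0.9120, 0.9375, 1.5600)
ω + α·dt = (0.9635, 1.2375, 1.1624)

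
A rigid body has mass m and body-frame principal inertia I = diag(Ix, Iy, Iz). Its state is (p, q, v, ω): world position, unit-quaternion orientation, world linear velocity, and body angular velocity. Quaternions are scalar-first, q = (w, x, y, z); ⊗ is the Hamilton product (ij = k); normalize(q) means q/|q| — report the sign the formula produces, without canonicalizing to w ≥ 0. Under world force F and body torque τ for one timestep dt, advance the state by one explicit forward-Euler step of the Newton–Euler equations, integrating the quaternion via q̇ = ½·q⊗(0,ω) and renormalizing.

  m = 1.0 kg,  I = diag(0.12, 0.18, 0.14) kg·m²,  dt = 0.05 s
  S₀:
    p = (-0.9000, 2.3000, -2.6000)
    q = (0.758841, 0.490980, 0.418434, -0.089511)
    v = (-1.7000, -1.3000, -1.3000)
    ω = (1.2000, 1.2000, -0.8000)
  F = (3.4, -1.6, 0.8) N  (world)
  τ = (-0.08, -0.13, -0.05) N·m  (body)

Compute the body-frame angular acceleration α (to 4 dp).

ω×(Iω) gyroscopic = (0.0384, 0.0192, 0.0864)
angular accel α = (-0.9867, -0.8289, -0.9743)

α = (-0.9867, -0.8289, -0.9743)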